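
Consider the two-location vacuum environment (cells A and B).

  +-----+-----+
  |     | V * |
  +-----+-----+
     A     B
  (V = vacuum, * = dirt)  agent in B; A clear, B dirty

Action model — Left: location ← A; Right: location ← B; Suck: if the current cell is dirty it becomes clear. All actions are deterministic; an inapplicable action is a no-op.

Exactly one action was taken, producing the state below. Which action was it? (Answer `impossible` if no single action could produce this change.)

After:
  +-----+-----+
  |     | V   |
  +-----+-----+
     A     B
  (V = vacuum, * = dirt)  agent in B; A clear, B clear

Suck

try  Left: loc=A A=clear B=dirty
try Right: loc=B A=clear B=dirty
try  Suck: loc=B A=clear B=clear  ← match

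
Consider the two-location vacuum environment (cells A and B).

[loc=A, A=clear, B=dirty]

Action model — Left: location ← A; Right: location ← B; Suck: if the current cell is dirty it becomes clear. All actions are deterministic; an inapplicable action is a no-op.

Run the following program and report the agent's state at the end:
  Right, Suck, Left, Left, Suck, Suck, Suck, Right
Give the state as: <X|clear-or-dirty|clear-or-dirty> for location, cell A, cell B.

<B|clear|clear>

step 1/8 (Right): <B|clear|dirty>
step 2/8 (Suck): <B|clear|clear>
step 3/8 (Left): <A|clear|clear>
step 4/8 (Left): <A|clear|clear>
step 5/8 (Suck): <A|clear|clear>
step 6/8 (Suck): <A|clear|clear>
step 7/8 (Suck): <A|clear|clear>
step 8/8 (Right): <B|clear|clear>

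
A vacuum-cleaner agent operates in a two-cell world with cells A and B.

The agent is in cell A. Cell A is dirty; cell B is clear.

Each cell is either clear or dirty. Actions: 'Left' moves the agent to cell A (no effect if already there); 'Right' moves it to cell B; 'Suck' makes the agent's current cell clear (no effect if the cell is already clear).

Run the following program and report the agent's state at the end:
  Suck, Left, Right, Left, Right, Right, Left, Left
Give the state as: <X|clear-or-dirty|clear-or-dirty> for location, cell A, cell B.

t=1 Suck ⇒ <A|clear|clear>
t=2 Left ⇒ <A|clear|clear>
t=3 Right ⇒ <B|clear|clear>
t=4 Left ⇒ <A|clear|clear>
t=5 Right ⇒ <B|clear|clear>
t=6 Right ⇒ <B|clear|clear>
t=7 Left ⇒ <A|clear|clear>
t=8 Left ⇒ <A|clear|clear>

<A|clear|clear>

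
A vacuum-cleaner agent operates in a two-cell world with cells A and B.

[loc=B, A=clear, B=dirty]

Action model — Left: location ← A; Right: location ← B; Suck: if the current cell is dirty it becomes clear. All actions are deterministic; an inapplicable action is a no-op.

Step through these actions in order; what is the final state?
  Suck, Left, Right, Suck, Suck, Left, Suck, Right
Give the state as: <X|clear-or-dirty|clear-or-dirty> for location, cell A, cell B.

<B|clear|clear>

step 1/8 (Suck): <B|clear|clear>
step 2/8 (Left): <A|clear|clear>
step 3/8 (Right): <B|clear|clear>
step 4/8 (Suck): <B|clear|clear>
step 5/8 (Suck): <B|clear|clear>
step 6/8 (Left): <A|clear|clear>
step 7/8 (Suck): <A|clear|clear>
step 8/8 (Right): <B|clear|clear>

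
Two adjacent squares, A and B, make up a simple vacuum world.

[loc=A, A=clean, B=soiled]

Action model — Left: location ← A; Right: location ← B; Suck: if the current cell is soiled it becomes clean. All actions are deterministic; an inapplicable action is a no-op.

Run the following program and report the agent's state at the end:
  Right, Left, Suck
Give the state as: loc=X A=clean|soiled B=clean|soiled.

step 1/3 (Right): loc=B A=clean B=soiled
step 2/3 (Left): loc=A A=clean B=soiled
step 3/3 (Suck): loc=A A=clean B=soiled

loc=A A=clean B=soiled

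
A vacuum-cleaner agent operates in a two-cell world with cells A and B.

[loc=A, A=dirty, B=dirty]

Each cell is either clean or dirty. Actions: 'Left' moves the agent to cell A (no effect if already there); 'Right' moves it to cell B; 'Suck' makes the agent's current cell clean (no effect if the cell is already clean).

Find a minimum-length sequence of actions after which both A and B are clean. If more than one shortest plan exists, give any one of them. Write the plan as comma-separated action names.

Suck, Right, Suck

Suck (#1): (A; A:clean, B:dirty)
Right (#2): (B; A:clean, B:dirty)
Suck (#3): (B; A:clean, B:clean)
min 3: Suck A + move + Suck B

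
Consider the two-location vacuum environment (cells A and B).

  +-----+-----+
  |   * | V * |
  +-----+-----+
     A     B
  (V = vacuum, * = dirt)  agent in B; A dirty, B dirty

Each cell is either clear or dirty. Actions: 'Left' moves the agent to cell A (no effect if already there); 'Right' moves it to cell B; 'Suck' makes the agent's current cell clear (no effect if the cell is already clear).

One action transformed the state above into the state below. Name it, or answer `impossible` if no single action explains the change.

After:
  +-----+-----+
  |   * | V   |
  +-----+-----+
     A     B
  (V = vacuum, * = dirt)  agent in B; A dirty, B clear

Suck

try  Left: <A|dirty|dirty>
try Right: <B|dirty|dirty>
try  Suck: <B|dirty|clear>  ← match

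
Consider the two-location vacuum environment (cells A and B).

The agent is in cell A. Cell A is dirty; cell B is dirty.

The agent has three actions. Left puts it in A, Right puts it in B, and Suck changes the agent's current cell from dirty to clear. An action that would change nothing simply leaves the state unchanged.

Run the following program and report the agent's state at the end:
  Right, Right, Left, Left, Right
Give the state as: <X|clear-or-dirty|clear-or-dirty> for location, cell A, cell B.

t=1 Right ⇒ <B|dirty|dirty>
t=2 Right ⇒ <B|dirty|dirty>
t=3 Left ⇒ <A|dirty|dirty>
t=4 Left ⇒ <A|dirty|dirty>
t=5 Right ⇒ <B|dirty|dirty>

<B|dirty|dirty>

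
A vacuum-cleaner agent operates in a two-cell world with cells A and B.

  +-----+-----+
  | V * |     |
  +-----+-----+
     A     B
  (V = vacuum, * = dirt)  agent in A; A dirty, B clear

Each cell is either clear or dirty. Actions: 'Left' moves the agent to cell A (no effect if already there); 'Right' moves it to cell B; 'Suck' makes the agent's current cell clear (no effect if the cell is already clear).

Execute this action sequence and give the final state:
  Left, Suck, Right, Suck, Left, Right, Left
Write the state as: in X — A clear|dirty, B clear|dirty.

in A — A clear, B clear

step 1/7 (Left): in A — A dirty, B clear
step 2/7 (Suck): in A — A clear, B clear
step 3/7 (Right): in B — A clear, B clear
step 4/7 (Suck): in B — A clear, B clear
step 5/7 (Left): in A — A clear, B clear
step 6/7 (Right): in B — A clear, B clear
step 7/7 (Left): in A — A clear, B clear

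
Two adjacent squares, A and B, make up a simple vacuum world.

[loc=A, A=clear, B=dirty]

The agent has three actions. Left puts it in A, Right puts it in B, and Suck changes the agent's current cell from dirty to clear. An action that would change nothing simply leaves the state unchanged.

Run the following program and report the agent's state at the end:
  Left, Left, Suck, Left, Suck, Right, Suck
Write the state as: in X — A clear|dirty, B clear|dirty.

in B — A clear, B clear

1. Left → in A — A clear, B dirty
2. Left → in A — A clear, B dirty
3. Suck → in A — A clear, B dirty
4. Left → in A — A clear, B dirty
5. Suck → in A — A clear, B dirty
6. Right → in B — A clear, B dirty
7. Suck → in B — A clear, B clear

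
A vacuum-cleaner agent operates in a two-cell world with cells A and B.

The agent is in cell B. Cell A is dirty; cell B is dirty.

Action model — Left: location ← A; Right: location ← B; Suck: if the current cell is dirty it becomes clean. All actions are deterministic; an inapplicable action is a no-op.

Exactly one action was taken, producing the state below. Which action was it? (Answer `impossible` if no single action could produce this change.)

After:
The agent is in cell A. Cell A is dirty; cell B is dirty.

try  Left: (A; A:dirty, B:dirty)  ← match
try Right: (B; A:dirty, B:dirty)
try  Suck: (B; A:dirty, B:clean)

Left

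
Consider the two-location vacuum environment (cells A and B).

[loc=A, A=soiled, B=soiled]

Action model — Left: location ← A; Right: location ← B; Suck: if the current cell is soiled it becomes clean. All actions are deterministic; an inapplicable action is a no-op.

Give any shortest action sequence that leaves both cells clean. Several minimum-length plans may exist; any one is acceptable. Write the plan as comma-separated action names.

Suck, Right, Suck

1) do Suck; now <A|clean|soiled>
2) do Right; now <B|clean|soiled>
3) do Suck; now <B|clean|clean>
min 3: Suck A + move + Suck B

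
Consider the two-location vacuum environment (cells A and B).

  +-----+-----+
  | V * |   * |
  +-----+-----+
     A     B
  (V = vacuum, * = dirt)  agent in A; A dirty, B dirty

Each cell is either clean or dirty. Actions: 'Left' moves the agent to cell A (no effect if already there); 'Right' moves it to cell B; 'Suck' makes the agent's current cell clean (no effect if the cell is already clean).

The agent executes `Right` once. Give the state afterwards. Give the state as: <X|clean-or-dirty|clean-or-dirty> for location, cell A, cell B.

<B|dirty|dirty>

start: <A|dirty|dirty>
step 1/1 (Right): <B|dirty|dirty>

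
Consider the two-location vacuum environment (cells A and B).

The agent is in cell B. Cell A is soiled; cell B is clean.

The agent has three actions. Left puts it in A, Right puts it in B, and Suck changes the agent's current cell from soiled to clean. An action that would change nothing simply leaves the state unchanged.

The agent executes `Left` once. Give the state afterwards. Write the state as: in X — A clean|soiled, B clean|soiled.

start: in B — A soiled, B clean
Left (#1): in A — A soiled, B clean

in A — A soiled, B clean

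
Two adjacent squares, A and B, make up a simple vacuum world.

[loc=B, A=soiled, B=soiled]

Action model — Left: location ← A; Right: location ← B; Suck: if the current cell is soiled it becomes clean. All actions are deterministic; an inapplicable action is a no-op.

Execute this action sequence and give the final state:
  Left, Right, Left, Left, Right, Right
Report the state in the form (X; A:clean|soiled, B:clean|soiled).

1. Left → (A; A:soiled, B:soiled)
2. Right → (B; A:soiled, B:soiled)
3. Left → (A; A:soiled, B:soiled)
4. Left → (A; A:soiled, B:soiled)
5. Right → (B; A:soiled, B:soiled)
6. Right → (B; A:soiled, B:soiled)

(B; A:soiled, B:soiled)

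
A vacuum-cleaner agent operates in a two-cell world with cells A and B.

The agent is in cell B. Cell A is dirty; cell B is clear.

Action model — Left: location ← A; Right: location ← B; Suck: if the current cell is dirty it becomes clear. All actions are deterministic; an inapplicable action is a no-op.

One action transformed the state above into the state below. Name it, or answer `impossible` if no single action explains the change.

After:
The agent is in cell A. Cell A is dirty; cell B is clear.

try  Left: (A; A:dirty, B:clear)  ← match
try Right: (B; A:dirty, B:clear)
try  Suck: (B; A:dirty, B:clear)

Left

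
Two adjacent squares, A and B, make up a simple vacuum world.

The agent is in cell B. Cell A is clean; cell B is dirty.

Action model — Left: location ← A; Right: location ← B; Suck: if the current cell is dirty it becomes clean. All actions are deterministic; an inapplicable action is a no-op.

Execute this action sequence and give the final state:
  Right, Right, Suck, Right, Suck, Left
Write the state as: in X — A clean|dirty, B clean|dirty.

[1] after Right: in B — A clean, B dirty
[2] after Right: in B — A clean, B dirty
[3] after Suck: in B — A clean, B clean
[4] after Right: in B — A clean, B clean
[5] after Suck: in B — A clean, B clean
[6] after Left: in A — A clean, B clean

in A — A clean, B clean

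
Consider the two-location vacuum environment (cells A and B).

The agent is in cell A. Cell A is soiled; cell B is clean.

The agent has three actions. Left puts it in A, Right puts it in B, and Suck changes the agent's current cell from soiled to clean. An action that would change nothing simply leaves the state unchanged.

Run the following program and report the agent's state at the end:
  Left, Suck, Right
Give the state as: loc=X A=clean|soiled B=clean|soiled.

loc=B A=clean B=clean

Left (#1): loc=A A=soiled B=clean
Suck (#2): loc=A A=clean B=clean
Right (#3): loc=B A=clean B=clean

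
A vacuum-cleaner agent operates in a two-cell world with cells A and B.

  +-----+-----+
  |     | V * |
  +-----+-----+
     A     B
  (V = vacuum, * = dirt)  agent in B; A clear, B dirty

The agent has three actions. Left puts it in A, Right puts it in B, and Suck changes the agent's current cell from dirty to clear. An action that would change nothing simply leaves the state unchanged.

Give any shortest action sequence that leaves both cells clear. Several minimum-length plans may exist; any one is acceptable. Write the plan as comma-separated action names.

Suck (#1): <B|clear|clear>
min 1: B is dirty, one Suck

Suck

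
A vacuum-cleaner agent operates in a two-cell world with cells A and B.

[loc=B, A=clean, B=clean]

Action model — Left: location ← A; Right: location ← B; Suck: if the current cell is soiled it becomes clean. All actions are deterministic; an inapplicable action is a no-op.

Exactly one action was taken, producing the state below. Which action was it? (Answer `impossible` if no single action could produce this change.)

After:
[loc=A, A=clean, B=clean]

Left

try  Left: (A; A:clean, B:clean)  ← match
try Right: (B; A:clean, B:clean)
try  Suck: (B; A:clean, B:clean)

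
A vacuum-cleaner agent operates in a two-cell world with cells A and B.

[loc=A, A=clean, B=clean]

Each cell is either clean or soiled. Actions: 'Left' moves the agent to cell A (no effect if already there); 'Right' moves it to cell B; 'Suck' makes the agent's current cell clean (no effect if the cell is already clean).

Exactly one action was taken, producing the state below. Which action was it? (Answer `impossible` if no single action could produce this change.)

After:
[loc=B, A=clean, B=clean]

Right

try  Left: <A|clean|clean>
try Right: <B|clean|clean>  ← match
try  Suck: <A|clean|clean>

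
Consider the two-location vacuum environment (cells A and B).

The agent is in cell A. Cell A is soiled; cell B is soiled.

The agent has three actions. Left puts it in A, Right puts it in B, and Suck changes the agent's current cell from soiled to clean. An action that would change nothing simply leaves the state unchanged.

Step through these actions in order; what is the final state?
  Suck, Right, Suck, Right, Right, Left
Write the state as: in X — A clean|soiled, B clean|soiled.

in A — A clean, B clean

Suck (#1): in A — A clean, B soiled
Right (#2): in B — A clean, B soiled
Suck (#3): in B — A clean, B clean
Right (#4): in B — A clean, B clean
Right (#5): in B — A clean, B clean
Left (#6): in A — A clean, B clean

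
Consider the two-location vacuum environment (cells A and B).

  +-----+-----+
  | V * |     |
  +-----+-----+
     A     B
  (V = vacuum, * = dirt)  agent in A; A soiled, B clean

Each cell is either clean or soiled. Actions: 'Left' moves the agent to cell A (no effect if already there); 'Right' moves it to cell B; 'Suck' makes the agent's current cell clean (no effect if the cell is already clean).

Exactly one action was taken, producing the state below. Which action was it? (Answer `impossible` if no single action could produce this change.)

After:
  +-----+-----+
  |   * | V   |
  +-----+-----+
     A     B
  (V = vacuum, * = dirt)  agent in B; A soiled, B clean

Right

try  Left: loc=A A=soiled B=clean
try Right: loc=B A=soiled B=clean  ← match
try  Suck: loc=A A=clean B=clean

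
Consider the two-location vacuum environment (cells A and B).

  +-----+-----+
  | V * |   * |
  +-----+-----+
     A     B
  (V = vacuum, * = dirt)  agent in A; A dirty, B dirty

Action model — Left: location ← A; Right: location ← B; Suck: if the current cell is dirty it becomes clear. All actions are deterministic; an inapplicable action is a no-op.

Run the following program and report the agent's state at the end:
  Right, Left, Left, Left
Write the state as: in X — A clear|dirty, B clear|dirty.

in A — A dirty, B dirty

step 1/4 (Right): in B — A dirty, B dirty
step 2/4 (Left): in A — A dirty, B dirty
step 3/4 (Left): in A — A dirty, B dirty
step 4/4 (Left): in A — A dirty, B dirty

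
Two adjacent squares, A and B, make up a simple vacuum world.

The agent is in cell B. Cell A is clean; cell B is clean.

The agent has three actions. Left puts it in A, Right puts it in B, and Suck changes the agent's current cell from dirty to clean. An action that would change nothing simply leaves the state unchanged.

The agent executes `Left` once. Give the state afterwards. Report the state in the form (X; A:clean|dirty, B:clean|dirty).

(A; A:clean, B:clean)

start: (B; A:clean, B:clean)
[1] after Left: (A; A:clean, B:clean)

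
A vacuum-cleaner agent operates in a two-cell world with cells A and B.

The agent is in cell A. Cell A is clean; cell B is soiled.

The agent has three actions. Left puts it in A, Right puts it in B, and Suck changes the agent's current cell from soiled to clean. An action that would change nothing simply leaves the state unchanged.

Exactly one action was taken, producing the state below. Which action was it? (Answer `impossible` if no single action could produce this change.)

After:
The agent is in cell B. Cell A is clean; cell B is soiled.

Right

try  Left: loc=A A=clean B=soiled
try Right: loc=B A=clean B=soiled  ← match
try  Suck: loc=A A=clean B=soiled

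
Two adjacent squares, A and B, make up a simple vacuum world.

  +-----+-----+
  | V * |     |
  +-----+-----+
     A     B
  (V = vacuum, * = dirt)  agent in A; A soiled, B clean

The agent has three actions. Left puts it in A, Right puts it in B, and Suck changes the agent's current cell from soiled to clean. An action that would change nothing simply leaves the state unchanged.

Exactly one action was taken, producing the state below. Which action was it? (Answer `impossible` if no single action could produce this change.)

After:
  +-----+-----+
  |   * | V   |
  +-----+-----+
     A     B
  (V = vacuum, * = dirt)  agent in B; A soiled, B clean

Right

try  Left: loc=A A=soiled B=clean
try Right: loc=B A=soiled B=clean  ← match
try  Suck: loc=A A=clean B=clean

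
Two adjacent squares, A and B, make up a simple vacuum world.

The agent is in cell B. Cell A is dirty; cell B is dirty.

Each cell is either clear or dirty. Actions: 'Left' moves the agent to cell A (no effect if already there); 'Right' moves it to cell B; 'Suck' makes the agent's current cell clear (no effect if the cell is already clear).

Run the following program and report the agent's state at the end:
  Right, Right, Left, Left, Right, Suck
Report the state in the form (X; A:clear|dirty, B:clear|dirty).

(B; A:dirty, B:clear)

step 1/6 (Right): (B; A:dirty, B:dirty)
step 2/6 (Right): (B; A:dirty, B:dirty)
step 3/6 (Left): (A; A:dirty, B:dirty)
step 4/6 (Left): (A; A:dirty, B:dirty)
step 5/6 (Right): (B; A:dirty, B:dirty)
step 6/6 (Suck): (B; A:dirty, B:clear)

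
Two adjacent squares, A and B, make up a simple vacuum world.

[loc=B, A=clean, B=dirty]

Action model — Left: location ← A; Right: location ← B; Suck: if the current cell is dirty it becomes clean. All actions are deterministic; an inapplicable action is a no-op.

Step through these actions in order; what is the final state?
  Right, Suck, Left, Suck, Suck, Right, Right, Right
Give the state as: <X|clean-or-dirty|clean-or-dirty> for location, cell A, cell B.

1. Right → <B|clean|dirty>
2. Suck → <B|clean|clean>
3. Left → <A|clean|clean>
4. Suck → <A|clean|clean>
5. Suck → <A|clean|clean>
6. Right → <B|clean|clean>
7. Right → <B|clean|clean>
8. Right → <B|clean|clean>

<B|clean|clean>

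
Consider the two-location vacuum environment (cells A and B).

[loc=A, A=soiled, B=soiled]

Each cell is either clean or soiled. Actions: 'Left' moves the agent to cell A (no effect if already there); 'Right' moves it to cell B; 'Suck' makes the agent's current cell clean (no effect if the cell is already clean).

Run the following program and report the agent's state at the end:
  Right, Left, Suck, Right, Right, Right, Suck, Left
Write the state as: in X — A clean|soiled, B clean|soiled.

in A — A clean, B clean

1. Right → in B — A soiled, B soiled
2. Left → in A — A soiled, B soiled
3. Suck → in A — A clean, B soiled
4. Right → in B — A clean, B soiled
5. Right → in B — A clean, B soiled
6. Right → in B — A clean, B soiled
7. Suck → in B — A clean, B clean
8. Left → in A — A clean, B clean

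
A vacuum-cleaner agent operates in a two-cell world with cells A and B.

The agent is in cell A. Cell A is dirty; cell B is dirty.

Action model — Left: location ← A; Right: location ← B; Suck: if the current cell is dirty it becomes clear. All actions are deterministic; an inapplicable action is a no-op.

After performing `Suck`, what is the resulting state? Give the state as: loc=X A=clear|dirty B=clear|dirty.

start: loc=A A=dirty B=dirty
step 1/1 (Suck): loc=A A=clear B=dirty

loc=A A=clear B=dirty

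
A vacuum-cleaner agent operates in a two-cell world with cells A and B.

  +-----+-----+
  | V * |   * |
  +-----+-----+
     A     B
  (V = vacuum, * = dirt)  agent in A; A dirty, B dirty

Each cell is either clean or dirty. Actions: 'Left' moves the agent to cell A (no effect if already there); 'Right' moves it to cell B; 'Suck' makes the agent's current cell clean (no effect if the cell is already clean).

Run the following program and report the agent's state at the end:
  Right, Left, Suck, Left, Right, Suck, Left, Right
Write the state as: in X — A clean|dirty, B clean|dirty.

in B — A clean, B clean

Right (#1): in B — A dirty, B dirty
Left (#2): in A — A dirty, B dirty
Suck (#3): in A — A clean, B dirty
Left (#4): in A — A clean, B dirty
Right (#5): in B — A clean, B dirty
Suck (#6): in B — A clean, B clean
Left (#7): in A — A clean, B clean
Right (#8): in B — A clean, B clean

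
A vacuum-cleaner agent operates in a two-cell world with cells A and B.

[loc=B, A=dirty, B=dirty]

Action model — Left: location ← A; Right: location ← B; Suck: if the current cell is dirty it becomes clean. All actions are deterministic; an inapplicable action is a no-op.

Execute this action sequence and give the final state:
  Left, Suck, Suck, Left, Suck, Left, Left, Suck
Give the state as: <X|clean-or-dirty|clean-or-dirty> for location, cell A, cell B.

<A|clean|dirty>

[1] after Left: <A|dirty|dirty>
[2] after Suck: <A|clean|dirty>
[3] after Suck: <A|clean|dirty>
[4] after Left: <A|clean|dirty>
[5] after Suck: <A|clean|dirty>
[6] after Left: <A|clean|dirty>
[7] after Left: <A|clean|dirty>
[8] after Suck: <A|clean|dirty>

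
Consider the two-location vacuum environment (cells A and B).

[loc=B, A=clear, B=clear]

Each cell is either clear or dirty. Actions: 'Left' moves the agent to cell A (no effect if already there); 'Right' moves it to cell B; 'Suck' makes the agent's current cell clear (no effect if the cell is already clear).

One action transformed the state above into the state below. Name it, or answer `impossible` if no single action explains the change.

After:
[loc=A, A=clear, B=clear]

Left

try  Left: (A; A:clear, B:clear)  ← match
try Right: (B; A:clear, B:clear)
try  Suck: (B; A:clear, B:clear)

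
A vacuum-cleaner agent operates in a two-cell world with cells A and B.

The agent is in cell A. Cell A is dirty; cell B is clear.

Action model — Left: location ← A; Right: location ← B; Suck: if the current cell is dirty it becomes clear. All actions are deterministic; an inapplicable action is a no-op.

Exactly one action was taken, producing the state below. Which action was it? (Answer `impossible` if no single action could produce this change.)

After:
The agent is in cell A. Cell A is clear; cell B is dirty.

try  Left: <A|dirty|clear>
try Right: <B|dirty|clear>
try  Suck: <A|clear|clear>
no single action produces the after-state

impossible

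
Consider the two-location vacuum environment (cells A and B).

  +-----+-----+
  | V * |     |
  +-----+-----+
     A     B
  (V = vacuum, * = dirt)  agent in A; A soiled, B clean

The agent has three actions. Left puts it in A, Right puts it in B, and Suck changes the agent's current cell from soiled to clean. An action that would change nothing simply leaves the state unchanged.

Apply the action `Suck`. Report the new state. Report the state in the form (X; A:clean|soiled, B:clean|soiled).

(A; A:clean, B:clean)

start: (A; A:soiled, B:clean)
step 1/1 (Suck): (A; A:clean, B:clean)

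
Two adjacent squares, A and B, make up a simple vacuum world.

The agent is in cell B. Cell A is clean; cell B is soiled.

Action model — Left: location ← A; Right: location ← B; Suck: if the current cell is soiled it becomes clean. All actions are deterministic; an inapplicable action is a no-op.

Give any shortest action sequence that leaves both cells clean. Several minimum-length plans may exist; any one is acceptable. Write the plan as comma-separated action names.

1) do Suck; now (B; A:clean, B:clean)
min 1: B is soiled, one Suck

Suck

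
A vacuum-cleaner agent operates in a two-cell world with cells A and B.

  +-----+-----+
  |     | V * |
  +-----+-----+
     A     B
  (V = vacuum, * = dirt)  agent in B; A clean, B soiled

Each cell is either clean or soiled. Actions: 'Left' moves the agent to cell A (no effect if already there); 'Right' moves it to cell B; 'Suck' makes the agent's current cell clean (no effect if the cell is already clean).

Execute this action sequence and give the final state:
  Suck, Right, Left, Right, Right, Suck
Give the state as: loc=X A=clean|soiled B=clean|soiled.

step 1/6 (Suck): loc=B A=clean B=clean
step 2/6 (Right): loc=B A=clean B=clean
step 3/6 (Left): loc=A A=clean B=clean
step 4/6 (Right): loc=B A=clean B=clean
step 5/6 (Right): loc=B A=clean B=clean
step 6/6 (Suck): loc=B A=clean B=clean

loc=B A=clean B=clean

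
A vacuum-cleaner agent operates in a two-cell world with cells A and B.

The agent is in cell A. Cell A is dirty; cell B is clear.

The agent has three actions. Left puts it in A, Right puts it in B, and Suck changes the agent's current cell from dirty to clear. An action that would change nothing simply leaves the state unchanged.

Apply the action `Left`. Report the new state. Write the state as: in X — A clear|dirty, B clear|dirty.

in A — A dirty, B clear

start: in A — A dirty, B clear
t=1 Left ⇒ in A — A dirty, B clear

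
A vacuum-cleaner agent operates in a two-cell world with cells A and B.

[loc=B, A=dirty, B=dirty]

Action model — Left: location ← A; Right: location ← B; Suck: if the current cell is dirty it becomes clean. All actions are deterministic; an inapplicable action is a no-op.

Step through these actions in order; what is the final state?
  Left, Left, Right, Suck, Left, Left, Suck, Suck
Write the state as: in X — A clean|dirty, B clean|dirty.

t=1 Left ⇒ in A — A dirty, B dirty
t=2 Left ⇒ in A — A dirty, B dirty
t=3 Right ⇒ in B — A dirty, B dirty
t=4 Suck ⇒ in B — A dirty, B clean
t=5 Left ⇒ in A — A dirty, B clean
t=6 Left ⇒ in A — A dirty, B clean
t=7 Suck ⇒ in A — A clean, B clean
t=8 Suck ⇒ in A — A clean, B clean

in A — A clean, B clean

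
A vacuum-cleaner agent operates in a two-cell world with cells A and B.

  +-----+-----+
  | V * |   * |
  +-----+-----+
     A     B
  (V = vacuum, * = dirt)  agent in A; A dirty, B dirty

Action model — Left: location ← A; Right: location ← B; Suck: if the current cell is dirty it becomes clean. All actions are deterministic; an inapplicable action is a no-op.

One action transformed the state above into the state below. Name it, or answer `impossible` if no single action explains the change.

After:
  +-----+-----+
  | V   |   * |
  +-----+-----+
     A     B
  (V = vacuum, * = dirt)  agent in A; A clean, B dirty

Suck

try  Left: <A|dirty|dirty>
try Right: <B|dirty|dirty>
try  Suck: <A|clean|dirty>  ← match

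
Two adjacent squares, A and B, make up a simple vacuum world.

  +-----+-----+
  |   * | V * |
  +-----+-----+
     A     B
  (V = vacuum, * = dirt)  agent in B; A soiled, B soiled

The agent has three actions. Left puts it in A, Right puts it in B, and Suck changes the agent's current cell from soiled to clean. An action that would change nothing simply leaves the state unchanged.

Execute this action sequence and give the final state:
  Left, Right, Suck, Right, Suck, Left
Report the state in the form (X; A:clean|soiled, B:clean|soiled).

Left (#1): (A; A:soiled, B:soiled)
Right (#2): (B; A:soiled, B:soiled)
Suck (#3): (B; A:soiled, B:clean)
Right (#4): (B; A:soiled, B:clean)
Suck (#5): (B; A:soiled, B:clean)
Left (#6): (A; A:soiled, B:clean)

(A; A:soiled, B:clean)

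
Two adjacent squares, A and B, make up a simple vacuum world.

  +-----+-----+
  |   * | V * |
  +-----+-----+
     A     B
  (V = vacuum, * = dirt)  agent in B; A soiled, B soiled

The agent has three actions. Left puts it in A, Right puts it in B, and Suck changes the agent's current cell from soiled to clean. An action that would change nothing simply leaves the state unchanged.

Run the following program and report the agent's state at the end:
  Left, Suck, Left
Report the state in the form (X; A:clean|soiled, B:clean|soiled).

1. Left → (A; A:soiled, B:soiled)
2. Suck → (A; A:clean, B:soiled)
3. Left → (A; A:clean, B:soiled)

(A; A:clean, B:soiled)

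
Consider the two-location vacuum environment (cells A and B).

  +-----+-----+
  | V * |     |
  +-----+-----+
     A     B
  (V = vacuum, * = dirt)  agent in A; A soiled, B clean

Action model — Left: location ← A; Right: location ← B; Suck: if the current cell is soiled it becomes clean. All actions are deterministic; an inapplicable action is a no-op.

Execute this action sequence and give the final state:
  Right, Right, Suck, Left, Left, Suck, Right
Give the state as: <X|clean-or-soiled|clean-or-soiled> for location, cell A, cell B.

<B|clean|clean>

1) do Right; now <B|soiled|clean>
2) do Right; now <B|soiled|clean>
3) do Suck; now <B|soiled|clean>
4) do Left; now <A|soiled|clean>
5) do Left; now <A|soiled|clean>
6) do Suck; now <A|clean|clean>
7) do Right; now <B|clean|clean>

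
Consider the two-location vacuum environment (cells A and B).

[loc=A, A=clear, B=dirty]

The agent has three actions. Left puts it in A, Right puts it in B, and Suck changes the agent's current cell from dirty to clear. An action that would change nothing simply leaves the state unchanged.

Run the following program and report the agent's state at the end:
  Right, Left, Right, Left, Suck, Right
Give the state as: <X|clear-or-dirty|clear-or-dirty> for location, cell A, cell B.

Right (#1): <B|clear|dirty>
Left (#2): <A|clear|dirty>
Right (#3): <B|clear|dirty>
Left (#4): <A|clear|dirty>
Suck (#5): <A|clear|dirty>
Right (#6): <B|clear|dirty>

<B|clear|dirty>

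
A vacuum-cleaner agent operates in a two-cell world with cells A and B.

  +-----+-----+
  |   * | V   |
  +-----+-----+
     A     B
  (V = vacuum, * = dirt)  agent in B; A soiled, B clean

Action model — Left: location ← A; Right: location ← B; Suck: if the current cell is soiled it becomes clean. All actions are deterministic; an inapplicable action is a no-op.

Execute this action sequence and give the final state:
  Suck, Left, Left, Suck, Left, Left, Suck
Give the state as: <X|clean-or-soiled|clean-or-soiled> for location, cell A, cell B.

<A|clean|clean>

t=1 Suck ⇒ <B|soiled|clean>
t=2 Left ⇒ <A|soiled|clean>
t=3 Left ⇒ <A|soiled|clean>
t=4 Suck ⇒ <A|clean|clean>
t=5 Left ⇒ <A|clean|clean>
t=6 Left ⇒ <A|clean|clean>
t=7 Suck ⇒ <A|clean|clean>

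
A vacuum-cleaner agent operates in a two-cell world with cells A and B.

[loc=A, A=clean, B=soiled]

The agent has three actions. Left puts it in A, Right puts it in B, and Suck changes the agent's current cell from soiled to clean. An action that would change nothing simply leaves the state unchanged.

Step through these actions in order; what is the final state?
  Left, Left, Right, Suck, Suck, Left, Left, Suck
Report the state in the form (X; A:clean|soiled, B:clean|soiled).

[1] after Left: (A; A:clean, B:soiled)
[2] after Left: (A; A:clean, B:soiled)
[3] after Right: (B; A:clean, B:soiled)
[4] after Suck: (B; A:clean, B:clean)
[5] after Suck: (B; A:clean, B:clean)
[6] after Left: (A; A:clean, B:clean)
[7] after Left: (A; A:clean, B:clean)
[8] after Suck: (A; A:clean, B:clean)

(A; A:clean, B:clean)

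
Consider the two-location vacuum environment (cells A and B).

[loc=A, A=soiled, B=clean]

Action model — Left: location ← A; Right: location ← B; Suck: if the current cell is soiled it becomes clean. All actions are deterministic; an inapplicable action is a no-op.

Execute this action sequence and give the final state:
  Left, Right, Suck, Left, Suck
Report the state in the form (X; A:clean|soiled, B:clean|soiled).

(A; A:clean, B:clean)

Left (#1): (A; A:soiled, B:clean)
Right (#2): (B; A:soiled, B:clean)
Suck (#3): (B; A:soiled, B:clean)
Left (#4): (A; A:soiled, B:clean)
Suck (#5): (A; A:clean, B:clean)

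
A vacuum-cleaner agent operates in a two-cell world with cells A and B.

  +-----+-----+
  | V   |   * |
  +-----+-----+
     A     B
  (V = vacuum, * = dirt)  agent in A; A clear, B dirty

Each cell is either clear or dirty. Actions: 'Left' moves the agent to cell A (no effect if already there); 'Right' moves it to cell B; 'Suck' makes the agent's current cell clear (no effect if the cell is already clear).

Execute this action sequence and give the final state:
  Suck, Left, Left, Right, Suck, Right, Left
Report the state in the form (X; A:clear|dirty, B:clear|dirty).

(A; A:clear, B:clear)

1) do Suck; now (A; A:clear, B:dirty)
2) do Left; now (A; A:clear, B:dirty)
3) do Left; now (A; A:clear, B:dirty)
4) do Right; now (B; A:clear, B:dirty)
5) do Suck; now (B; A:clear, B:clear)
6) do Right; now (B; A:clear, B:clear)
7) do Left; now (A; A:clear, B:clear)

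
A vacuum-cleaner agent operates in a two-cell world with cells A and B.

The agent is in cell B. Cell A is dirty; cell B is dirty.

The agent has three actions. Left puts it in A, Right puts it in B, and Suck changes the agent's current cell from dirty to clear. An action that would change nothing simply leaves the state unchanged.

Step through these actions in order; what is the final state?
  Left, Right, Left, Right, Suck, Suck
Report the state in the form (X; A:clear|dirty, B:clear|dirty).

1) do Left; now (A; A:dirty, B:dirty)
2) do Right; now (B; A:dirty, B:dirty)
3) do Left; now (A; A:dirty, B:dirty)
4) do Right; now (B; A:dirty, B:dirty)
5) do Suck; now (B; A:dirty, B:clear)
6) do Suck; now (B; A:dirty, B:clear)

(B; A:dirty, B:clear)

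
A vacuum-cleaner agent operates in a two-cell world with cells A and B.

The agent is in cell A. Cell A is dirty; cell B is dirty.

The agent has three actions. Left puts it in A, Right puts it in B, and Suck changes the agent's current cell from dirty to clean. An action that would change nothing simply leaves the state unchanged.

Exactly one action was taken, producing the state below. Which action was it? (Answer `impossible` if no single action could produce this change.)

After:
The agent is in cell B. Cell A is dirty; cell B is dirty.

try  Left: in A — A dirty, B dirty
try Right: in B — A dirty, B dirty  ← match
try  Suck: in A — A clean, B dirty

Right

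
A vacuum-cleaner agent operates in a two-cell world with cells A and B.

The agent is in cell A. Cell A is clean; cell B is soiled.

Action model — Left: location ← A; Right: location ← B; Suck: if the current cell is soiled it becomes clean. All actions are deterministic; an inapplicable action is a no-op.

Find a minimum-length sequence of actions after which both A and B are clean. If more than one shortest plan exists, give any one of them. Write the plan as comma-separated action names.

1) do Right; now loc=B A=clean B=soiled
2) do Suck; now loc=B A=clean B=clean
min 2: go B then Suck

Right, Suck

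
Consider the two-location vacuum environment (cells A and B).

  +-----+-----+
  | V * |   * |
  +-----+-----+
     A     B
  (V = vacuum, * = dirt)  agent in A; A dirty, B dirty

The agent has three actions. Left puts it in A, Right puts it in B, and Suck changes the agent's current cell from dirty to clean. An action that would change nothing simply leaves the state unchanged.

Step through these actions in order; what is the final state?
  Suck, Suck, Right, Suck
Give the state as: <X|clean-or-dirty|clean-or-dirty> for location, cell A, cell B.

1. Suck → <A|clean|dirty>
2. Suck → <A|clean|dirty>
3. Right → <B|clean|dirty>
4. Suck → <B|clean|clean>

<B|clean|clean>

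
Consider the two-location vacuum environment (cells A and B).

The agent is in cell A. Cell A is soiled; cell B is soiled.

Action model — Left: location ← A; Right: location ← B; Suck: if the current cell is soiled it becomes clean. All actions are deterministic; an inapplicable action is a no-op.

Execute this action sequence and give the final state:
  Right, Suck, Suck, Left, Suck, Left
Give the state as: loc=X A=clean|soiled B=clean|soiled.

[1] after Right: loc=B A=soiled B=soiled
[2] after Suck: loc=B A=soiled B=clean
[3] after Suck: loc=B A=soiled B=clean
[4] after Left: loc=A A=soiled B=clean
[5] after Suck: loc=A A=clean B=clean
[6] after Left: loc=A A=clean B=clean

loc=A A=clean B=clean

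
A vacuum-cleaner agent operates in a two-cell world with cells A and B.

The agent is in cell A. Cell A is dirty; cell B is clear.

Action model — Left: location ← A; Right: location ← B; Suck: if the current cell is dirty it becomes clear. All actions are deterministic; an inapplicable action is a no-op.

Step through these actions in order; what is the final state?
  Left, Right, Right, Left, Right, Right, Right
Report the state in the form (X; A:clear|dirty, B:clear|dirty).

1. Left → (A; A:dirty, B:clear)
2. Right → (B; A:dirty, B:clear)
3. Right → (B; A:dirty, B:clear)
4. Left → (A; A:dirty, B:clear)
5. Right → (B; A:dirty, B:clear)
6. Right → (B; A:dirty, B:clear)
7. Right → (B; A:dirty, B:clear)

(B; A:dirty, B:clear)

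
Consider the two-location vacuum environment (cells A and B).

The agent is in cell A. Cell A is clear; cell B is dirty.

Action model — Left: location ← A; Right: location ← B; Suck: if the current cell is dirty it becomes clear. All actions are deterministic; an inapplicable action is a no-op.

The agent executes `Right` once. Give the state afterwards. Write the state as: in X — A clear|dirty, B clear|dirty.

in B — A clear, B dirty

start: in A — A clear, B dirty
[1] after Right: in B — A clear, B dirty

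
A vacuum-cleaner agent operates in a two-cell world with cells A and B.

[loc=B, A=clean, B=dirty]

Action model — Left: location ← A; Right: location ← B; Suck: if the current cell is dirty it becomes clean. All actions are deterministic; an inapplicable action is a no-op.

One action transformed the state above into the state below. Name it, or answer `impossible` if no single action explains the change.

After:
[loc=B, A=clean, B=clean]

Suck

try  Left: (A; A:clean, B:dirty)
try Right: (B; A:clean, B:dirty)
try  Suck: (B; A:clean, B:clean)  ← match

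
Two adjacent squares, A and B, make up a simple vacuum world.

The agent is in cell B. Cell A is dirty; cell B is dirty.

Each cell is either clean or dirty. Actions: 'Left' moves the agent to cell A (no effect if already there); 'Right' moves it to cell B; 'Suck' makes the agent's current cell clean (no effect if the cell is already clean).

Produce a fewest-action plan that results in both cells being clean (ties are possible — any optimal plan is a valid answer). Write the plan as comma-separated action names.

Suck, Left, Suck

Suck (#1): in B — A dirty, B clean
Left (#2): in A — A dirty, B clean
Suck (#3): in A — A clean, B clean
min 3: Suck B + move + Suck A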